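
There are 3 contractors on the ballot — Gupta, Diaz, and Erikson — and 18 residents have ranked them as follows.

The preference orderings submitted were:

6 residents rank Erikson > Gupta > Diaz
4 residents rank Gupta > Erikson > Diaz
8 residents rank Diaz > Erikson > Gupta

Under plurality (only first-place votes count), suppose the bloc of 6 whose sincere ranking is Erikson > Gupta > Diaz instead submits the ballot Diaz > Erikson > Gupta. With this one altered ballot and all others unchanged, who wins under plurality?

First-place totals with the altered ballot: Gupta 4, Diaz 14, Erikson 0.
The winner is unchanged: still Diaz.

Diaz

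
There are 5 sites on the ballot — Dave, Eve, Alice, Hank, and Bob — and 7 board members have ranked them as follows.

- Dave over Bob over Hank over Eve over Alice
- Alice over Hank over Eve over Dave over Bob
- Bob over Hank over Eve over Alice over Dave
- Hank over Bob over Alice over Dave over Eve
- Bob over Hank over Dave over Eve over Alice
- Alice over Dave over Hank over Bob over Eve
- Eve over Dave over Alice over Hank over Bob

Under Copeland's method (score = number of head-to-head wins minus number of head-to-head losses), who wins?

Hank

Pairwise results:
  Dave vs Eve: Dave wins 4–3.
  Dave vs Alice: Alice wins 4–3.
  Dave vs Hank: Hank wins 4–3.
  Dave vs Bob: Dave wins 4–3.
  Eve vs Alice: Eve wins 4–3.
  Eve vs Hank: Hank wins 6–1.
  Eve vs Bob: Bob wins 5–2.
  Alice vs Hank: Hank wins 4–3.
  Alice vs Bob: Bob wins 4–3.
  Hank vs Bob: Hank wins 4–3.
Copeland scores (wins − losses):
  Dave: 2 − 2 = 0
  Eve: 1 − 3 = -2
  Alice: 1 − 3 = -2
  Hank: 4 − 0 = 4
  Bob: 2 − 2 = 0
Hank has the best Copeland score.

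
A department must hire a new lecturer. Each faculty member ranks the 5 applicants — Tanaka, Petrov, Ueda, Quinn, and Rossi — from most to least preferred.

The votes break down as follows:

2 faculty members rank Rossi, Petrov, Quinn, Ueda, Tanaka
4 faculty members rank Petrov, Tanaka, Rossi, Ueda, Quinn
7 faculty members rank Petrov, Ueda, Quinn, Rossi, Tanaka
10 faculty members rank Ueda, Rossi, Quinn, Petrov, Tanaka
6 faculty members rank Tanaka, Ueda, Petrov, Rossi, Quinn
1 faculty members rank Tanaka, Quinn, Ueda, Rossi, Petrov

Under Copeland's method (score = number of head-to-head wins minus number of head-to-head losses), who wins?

Pairwise results:
  Tanaka vs Petrov: Petrov wins 23–7.
  Tanaka vs Ueda: Ueda wins 19–11.
  Tanaka vs Quinn: Quinn wins 19–11.
  Tanaka vs Rossi: Rossi wins 19–11.
  Petrov vs Ueda: Ueda wins 17–13.
  Petrov vs Quinn: Petrov wins 19–11.
  Petrov vs Rossi: Petrov wins 17–13.
  Ueda vs Quinn: Ueda wins 27–3.
  Ueda vs Rossi: Ueda wins 24–6.
  Quinn vs Rossi: Rossi wins 22–8.
Copeland scores (wins − losses):
  Tanaka: 0 − 4 = -4
  Petrov: 3 − 1 = 2
  Ueda: 4 − 0 = 4
  Quinn: 1 − 3 = -2
  Rossi: 2 − 2 = 0
Ueda has the best Copeland score.

Ueda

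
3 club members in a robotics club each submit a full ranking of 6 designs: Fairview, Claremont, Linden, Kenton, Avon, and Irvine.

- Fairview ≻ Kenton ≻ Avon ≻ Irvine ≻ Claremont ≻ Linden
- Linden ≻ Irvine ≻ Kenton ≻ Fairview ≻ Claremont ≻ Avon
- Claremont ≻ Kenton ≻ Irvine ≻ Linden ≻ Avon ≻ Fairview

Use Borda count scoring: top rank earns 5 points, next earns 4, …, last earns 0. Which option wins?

Borda scores:
  Fairview: 5 + 2 + 0 = 7
  Claremont: 1 + 1 + 5 = 7
  Linden: 0 + 5 + 2 = 7
  Kenton: 4 + 3 + 4 = 11
  Avon: 3 + 0 + 1 = 4
  Irvine: 2 + 4 + 3 = 9
Kenton has the highest total.

Kenton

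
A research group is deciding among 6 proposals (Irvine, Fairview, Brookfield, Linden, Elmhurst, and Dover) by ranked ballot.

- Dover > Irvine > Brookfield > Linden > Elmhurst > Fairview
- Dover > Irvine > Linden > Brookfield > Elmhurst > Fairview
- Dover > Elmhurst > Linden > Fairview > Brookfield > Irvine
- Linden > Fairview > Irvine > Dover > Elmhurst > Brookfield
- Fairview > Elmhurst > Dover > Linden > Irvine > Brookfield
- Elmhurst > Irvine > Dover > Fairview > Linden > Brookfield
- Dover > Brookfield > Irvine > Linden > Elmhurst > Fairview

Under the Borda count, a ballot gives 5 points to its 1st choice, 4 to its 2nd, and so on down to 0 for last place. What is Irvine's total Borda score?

19

Borda scores:
  Irvine: 4 + 4 + 0 + 3 + 1 + 4 + 3 = 19
  Fairview: 0 + 0 + 2 + 4 + 5 + 2 + 0 = 13
  Brookfield: 3 + 2 + 1 + 0 + 0 + 0 + 4 = 10
  Linden: 2 + 3 + 3 + 5 + 2 + 1 + 2 = 18
  Elmhurst: 1 + 1 + 4 + 1 + 4 + 5 + 1 = 17
  Dover: 5 + 5 + 5 + 2 + 3 + 3 + 5 = 28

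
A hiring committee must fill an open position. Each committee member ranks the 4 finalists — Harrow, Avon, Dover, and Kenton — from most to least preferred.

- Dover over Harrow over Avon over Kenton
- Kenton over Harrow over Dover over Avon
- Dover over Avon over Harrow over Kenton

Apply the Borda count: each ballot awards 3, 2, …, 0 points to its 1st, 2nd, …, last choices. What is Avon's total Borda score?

Borda scores:
  Harrow: 2 + 2 + 1 = 5
  Avon: 1 + 0 + 2 = 3
  Dover: 3 + 1 + 3 = 7
  Kenton: 0 + 3 + 0 = 3

3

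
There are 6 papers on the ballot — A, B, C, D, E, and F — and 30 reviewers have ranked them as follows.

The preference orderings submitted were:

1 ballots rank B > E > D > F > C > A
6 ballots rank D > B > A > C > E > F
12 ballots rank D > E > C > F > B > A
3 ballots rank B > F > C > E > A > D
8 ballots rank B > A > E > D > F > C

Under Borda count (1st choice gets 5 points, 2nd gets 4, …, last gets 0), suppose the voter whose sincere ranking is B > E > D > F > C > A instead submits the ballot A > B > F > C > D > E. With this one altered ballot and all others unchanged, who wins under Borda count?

D

Borda totals with the altered ballot: A 58, B 95, C 59, D 107, E 84, F 47.
The winner is unchanged: still D.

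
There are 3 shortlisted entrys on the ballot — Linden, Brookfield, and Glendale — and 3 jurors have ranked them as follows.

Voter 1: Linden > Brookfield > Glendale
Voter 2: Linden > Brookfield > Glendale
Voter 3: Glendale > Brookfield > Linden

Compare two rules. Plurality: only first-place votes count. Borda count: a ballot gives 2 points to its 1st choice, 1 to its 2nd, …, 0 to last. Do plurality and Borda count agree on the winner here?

Yes

Plurality first-place counts: Linden 2, Brookfield 0, Glendale 1 → Linden.
Borda totals: Linden 4, Brookfield 3, Glendale 2 → Linden.
The two rules agree on Linden.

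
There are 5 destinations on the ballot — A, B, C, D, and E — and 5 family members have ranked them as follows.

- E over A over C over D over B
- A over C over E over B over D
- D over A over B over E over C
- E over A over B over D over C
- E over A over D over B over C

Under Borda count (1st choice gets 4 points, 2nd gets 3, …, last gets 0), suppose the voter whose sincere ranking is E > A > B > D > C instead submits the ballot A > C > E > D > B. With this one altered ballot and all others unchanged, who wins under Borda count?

Borda totals with the altered ballot: A 17, B 4, C 8, D 8, E 13.
The winner is unchanged: still A.

A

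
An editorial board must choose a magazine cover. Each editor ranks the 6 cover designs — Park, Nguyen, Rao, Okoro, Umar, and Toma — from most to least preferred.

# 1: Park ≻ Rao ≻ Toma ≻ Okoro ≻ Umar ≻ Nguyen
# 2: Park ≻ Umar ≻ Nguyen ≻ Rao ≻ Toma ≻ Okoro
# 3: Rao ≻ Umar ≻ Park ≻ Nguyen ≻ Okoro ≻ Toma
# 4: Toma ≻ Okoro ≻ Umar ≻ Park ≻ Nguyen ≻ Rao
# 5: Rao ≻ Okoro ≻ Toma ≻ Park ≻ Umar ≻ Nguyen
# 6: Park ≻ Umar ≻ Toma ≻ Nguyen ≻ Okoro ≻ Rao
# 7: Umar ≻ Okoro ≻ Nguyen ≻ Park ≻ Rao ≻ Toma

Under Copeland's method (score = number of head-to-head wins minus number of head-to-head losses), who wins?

Pairwise results:
  Park vs Nguyen: Park wins 6–1.
  Park vs Rao: Park wins 5–2.
  Park vs Okoro: Park wins 4–3.
  Park vs Umar: Park wins 4–3.
  Park vs Toma: Park wins 5–2.
  Nguyen vs Rao: Nguyen wins 4–3.
  Nguyen vs Okoro: Okoro wins 4–3.
  Nguyen vs Umar: Umar wins 7–0.
  Nguyen vs Toma: Toma wins 4–3.
  Rao vs Okoro: Rao wins 4–3.
  Rao vs Umar: Umar wins 4–3.
  Rao vs Toma: Rao wins 5–2.
  Okoro vs Umar: Umar wins 4–3.
  Okoro vs Toma: Toma wins 4–3.
  Umar vs Toma: Umar wins 4–3.
Copeland scores (wins − losses):
  Park: 5 − 0 = 5
  Nguyen: 1 − 4 = -3
  Rao: 2 − 3 = -1
  Okoro: 1 − 4 = -3
  Umar: 4 − 1 = 3
  Toma: 2 − 3 = -1
Park has the best Copeland score.

Park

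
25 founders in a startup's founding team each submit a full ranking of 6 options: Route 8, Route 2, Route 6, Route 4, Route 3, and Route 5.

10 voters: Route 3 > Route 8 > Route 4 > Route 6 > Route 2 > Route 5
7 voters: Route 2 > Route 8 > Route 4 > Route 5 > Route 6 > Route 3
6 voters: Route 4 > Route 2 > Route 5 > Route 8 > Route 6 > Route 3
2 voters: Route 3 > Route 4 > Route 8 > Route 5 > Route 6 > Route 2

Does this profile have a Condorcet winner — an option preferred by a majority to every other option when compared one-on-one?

No

Head-to-head results (25 voters total):
Route 8 vs Route 2: Route 2 wins 13–12.
Route 8 vs Route 6: Route 8 wins 25–0.
Route 8 vs Route 4: Route 8 wins 17–8.
Route 8 vs Route 3: Route 8 wins 13–12.
Route 8 vs Route 5: Route 8 wins 19–6.
Route 2 vs Route 6: Route 2 wins 13–12.
Route 2 vs Route 4: Route 4 wins 18–7.
Route 2 vs Route 3: Route 2 wins 13–12.
Route 2 vs Route 5: Route 2 wins 23–2.
Route 6 vs Route 4: Route 4 wins 25–0.
Route 6 vs Route 3: Route 6 wins 13–12.
Route 6 vs Route 5: Route 5 wins 15–10.
Route 4 vs Route 3: Route 4 wins 13–12.
Route 4 vs Route 5: Route 4 wins 25–0.
Route 3 vs Route 5: Route 5 wins 13–12.
No candidate beats all others: Route 8 beats Route 4 beats Route 2 beats Route 8, a majority cycle.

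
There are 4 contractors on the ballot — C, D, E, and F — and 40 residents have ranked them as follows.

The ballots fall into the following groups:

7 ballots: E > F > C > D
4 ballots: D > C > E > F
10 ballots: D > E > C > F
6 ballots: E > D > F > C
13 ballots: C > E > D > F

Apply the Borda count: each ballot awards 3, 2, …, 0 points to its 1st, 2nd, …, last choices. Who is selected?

Borda scores:
  C: 7·1 + 4·2 + 10·1 + 6·0 + 13·3 = 64
  D: 7·0 + 4·3 + 10·3 + 6·2 + 13·1 = 67
  E: 7·3 + 4·1 + 10·2 + 6·3 + 13·2 = 89
  F: 7·2 + 4·0 + 10·0 + 6·1 + 13·0 = 20
E has the highest total.

E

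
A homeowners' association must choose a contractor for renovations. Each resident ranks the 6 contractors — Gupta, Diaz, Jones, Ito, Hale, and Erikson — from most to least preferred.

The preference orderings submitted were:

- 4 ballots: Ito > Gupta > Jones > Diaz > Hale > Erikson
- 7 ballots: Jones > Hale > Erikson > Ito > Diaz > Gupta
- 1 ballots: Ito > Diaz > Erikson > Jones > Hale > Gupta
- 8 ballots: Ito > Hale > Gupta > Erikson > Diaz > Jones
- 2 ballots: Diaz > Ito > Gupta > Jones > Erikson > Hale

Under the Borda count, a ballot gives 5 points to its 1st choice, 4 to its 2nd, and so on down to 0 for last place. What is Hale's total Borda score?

Borda scores:
  Gupta: 4·4 + 7·0 + 0 + 8·3 + 2·3 = 46
  Diaz: 4·2 + 7·1 + 4 + 8·1 + 2·5 = 37
  Jones: 4·3 + 7·5 + 2 + 8·0 + 2·2 = 53
  Ito: 4·5 + 7·2 + 5 + 8·5 + 2·4 = 87
  Hale: 4·1 + 7·4 + 1 + 8·4 + 2·0 = 65
  Erikson: 4·0 + 7·3 + 3 + 8·2 + 2·1 = 42

65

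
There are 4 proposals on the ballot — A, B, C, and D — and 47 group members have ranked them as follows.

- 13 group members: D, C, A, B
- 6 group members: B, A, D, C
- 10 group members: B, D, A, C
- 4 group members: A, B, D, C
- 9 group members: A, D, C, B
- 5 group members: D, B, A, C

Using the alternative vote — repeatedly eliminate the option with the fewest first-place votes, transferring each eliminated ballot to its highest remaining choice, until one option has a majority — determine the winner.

Round 1: D 18, B 16, A 13, C 0. C has the fewest and is eliminated.
Round 2: D 18, B 16, A 13. A has the fewest and is eliminated.
Round 3: D 27, B 20. D has a majority.

D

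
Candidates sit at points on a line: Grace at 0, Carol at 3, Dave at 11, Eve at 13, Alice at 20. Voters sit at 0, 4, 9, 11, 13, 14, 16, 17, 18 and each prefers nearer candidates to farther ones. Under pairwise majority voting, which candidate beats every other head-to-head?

With single-peaked preferences on a line, the Condorcet winner is the candidate closest to the median voter.
The median voter (position 13) is closest to Eve at 13.
Check: Eve vs Grace — voters closer to Eve: 7 of 9.

Eve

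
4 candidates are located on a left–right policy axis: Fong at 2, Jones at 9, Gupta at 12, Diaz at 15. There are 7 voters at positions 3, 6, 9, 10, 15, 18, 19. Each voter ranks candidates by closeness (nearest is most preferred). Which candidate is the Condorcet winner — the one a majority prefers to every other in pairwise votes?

Jones

With single-peaked preferences on a line, the Condorcet winner is the candidate closest to the median voter.
The median voter (position 10) is closest to Jones at 9.
Check: Jones vs Diaz — voters closer to Jones: 4 of 7.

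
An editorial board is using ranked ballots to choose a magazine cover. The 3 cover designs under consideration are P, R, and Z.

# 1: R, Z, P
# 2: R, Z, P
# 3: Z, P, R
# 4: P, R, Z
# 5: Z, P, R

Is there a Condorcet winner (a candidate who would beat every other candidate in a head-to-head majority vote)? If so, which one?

Head-to-head results (5 voters total):
P vs R: P wins 3–2.
P vs Z: Z wins 4–1.
R vs Z: R wins 3–2.
No candidate beats all others: P beats R beats Z beats P, a majority cycle.

None — there is no Condorcet winner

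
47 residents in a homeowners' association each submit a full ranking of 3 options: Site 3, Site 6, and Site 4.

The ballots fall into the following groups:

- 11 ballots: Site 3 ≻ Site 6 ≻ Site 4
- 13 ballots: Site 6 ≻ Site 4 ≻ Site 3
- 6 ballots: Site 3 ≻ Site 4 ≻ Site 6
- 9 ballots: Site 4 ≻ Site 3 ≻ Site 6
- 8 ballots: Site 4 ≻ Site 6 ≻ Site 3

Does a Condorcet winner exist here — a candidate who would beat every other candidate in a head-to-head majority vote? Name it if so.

None — there is no Condorcet winner

Head-to-head results (47 voters total):
Site 3 vs Site 6: Site 3 wins 26–21.
Site 3 vs Site 4: Site 4 wins 30–17.
Site 6 vs Site 4: Site 6 wins 24–23.
No candidate beats all others: Site 3 beats Site 6 beats Site 4 beats Site 3, a majority cycle.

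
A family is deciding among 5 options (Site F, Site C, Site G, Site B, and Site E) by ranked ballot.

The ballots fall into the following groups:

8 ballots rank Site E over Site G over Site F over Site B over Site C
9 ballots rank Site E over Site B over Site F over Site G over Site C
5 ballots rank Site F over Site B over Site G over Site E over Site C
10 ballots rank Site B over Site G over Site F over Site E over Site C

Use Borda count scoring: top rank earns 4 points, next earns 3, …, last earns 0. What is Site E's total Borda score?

83

Borda scores:
  Site F: 8·2 + 9·2 + 5·4 + 10·2 = 74
  Site C: 8·0 + 9·0 + 5·0 + 10·0 = 0
  Site G: 8·3 + 9·1 + 5·2 + 10·3 = 73
  Site B: 8·1 + 9·3 + 5·3 + 10·4 = 90
  Site E: 8·4 + 9·4 + 5·1 + 10·1 = 83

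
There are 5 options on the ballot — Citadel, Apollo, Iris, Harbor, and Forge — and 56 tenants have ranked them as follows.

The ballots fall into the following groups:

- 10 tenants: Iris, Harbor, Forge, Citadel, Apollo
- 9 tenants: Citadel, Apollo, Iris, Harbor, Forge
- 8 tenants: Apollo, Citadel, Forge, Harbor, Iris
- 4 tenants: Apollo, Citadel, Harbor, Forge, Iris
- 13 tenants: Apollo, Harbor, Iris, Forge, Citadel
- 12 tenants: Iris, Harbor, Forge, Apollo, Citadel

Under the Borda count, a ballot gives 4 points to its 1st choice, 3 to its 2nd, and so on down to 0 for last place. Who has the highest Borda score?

Apollo

Borda scores:
  Citadel: 10·1 + 9·4 + 8·3 + 4·3 + 13·0 + 12·0 = 82
  Apollo: 10·0 + 9·3 + 8·4 + 4·4 + 13·4 + 12·1 = 139
  Iris: 10·4 + 9·2 + 8·0 + 4·0 + 13·2 + 12·4 = 132
  Harbor: 10·3 + 9·1 + 8·1 + 4·2 + 13·3 + 12·3 = 130
  Forge: 10·2 + 9·0 + 8·2 + 4·1 + 13·1 + 12·2 = 77
Apollo has the highest total.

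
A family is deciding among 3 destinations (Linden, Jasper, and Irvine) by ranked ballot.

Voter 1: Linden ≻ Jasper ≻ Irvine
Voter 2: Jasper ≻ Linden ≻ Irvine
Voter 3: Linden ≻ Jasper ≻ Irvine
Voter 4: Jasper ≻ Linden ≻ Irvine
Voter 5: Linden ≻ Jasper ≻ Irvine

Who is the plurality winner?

Linden

First-place vote totals:
  Linden: 3
  Jasper: 2
  Irvine: 0
Linden has the most first-place votes.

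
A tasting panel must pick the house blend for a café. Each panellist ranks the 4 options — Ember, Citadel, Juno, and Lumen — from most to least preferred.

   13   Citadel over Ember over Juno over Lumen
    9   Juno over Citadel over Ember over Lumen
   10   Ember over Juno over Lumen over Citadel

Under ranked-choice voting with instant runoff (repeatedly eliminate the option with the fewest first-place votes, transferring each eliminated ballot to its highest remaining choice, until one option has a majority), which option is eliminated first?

Round 1: Citadel 13, Ember 10, Juno 9, Lumen 0. Lumen has the fewest and is eliminated.
Round 2: Citadel 13, Ember 10, Juno 9. Juno has the fewest and is eliminated.
Round 3: Citadel 22, Ember 10. Citadel has a majority.

Lumen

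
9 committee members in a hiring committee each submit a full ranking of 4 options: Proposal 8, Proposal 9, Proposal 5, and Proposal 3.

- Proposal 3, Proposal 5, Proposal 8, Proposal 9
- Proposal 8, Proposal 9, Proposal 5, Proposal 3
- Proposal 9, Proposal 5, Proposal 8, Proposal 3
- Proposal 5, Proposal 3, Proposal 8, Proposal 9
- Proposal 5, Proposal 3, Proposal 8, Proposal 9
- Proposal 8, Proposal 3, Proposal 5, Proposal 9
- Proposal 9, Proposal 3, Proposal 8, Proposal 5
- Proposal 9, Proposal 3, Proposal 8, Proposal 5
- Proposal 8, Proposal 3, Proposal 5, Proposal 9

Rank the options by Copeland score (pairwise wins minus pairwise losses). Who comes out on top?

Proposal 3

Pairwise results:
  Proposal 8 vs Proposal 9: Proposal 8 wins 6–3.
  Proposal 8 vs Proposal 5: Proposal 8 wins 5–4.
  Proposal 8 vs Proposal 3: Proposal 3 wins 5–4.
  Proposal 9 vs Proposal 5: Proposal 5 wins 5–4.
  Proposal 9 vs Proposal 3: Proposal 3 wins 5–4.
  Proposal 5 vs Proposal 3: Proposal 3 wins 5–4.
Copeland scores (wins − losses):
  Proposal 8: 2 − 1 = 1
  Proposal 9: 0 − 3 = -3
  Proposal 5: 1 − 2 = -1
  Proposal 3: 3 − 0 = 3
Proposal 3 has the best Copeland score.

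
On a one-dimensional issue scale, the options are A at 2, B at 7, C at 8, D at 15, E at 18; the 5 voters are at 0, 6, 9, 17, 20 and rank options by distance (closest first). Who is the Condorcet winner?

With single-peaked preferences on a line, the Condorcet winner is the candidate closest to the median voter.
The median voter (position 9) is closest to C at 8.
Check: C vs E — voters closer to C: 3 of 5.

C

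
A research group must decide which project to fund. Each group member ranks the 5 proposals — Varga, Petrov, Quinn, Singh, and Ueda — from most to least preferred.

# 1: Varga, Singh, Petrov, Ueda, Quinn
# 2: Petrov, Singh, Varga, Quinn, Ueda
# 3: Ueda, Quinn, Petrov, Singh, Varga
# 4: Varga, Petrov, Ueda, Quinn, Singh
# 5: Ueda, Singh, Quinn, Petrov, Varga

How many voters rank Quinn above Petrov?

Ballots ranking Quinn above Petrov: 2.
Ballots ranking Petrov above Quinn: 3.
So 2 of 5 voters prefer Quinn to Petrov.

2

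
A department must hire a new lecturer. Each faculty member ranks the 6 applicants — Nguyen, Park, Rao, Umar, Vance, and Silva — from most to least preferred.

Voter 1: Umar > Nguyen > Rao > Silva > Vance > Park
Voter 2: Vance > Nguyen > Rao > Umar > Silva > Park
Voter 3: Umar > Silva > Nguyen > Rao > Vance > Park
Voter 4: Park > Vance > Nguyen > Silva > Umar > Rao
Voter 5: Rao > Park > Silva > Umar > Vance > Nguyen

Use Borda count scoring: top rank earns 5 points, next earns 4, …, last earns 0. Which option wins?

Umar

Borda scores:
  Nguyen: 4 + 4 + 3 + 3 + 0 = 14
  Park: 0 + 0 + 0 + 5 + 4 = 9
  Rao: 3 + 3 + 2 + 0 + 5 = 13
  Umar: 5 + 2 + 5 + 1 + 2 = 15
  Vance: 1 + 5 + 1 + 4 + 1 = 12
  Silva: 2 + 1 + 4 + 2 + 3 = 12
Umar has the highest total.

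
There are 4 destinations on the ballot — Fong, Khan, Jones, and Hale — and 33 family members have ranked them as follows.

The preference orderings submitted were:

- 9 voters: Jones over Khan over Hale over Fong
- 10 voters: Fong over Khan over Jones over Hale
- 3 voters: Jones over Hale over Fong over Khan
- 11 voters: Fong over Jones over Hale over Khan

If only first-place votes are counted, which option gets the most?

First-place vote totals:
  Fong: 21
  Khan: 0
  Jones: 12
  Hale: 0
Fong has the most first-place votes.

Fong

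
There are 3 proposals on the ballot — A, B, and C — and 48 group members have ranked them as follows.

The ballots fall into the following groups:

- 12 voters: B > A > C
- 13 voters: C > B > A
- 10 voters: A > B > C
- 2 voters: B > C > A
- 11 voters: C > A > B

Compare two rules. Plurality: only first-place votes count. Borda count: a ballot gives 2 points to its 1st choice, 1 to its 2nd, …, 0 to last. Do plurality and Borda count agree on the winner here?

No

Plurality first-place counts: A 10, B 14, C 24 → C.
Borda totals: A 43, B 51, C 50 → B.
The two rules disagree: plurality picks C, Borda picks B.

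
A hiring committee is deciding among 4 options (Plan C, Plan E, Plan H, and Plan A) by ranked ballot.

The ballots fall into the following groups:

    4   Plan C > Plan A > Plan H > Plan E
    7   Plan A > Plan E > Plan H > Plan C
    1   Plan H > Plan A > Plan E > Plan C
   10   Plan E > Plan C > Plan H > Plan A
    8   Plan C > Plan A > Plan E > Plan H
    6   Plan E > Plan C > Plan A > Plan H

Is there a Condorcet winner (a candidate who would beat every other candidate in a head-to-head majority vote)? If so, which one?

Head-to-head results (36 voters total):
Plan C vs Plan E: Plan E wins 24–12.
Plan C vs Plan H: Plan C wins 28–8.
Plan C vs Plan A: Plan C wins 28–8.
Plan E vs Plan H: Plan E wins 31–5.
Plan E vs Plan A: Plan A wins 20–16.
Plan H vs Plan A: Plan A wins 25–11.
No candidate beats all others: Plan C beats Plan A beats Plan E beats Plan C, a majority cycle.

None — there is no Condorcet winner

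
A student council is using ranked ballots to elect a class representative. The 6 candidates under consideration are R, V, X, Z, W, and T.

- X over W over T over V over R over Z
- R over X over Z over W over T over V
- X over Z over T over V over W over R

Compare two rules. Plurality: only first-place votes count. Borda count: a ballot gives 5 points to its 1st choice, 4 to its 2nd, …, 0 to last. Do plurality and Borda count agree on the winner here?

Yes

Plurality first-place counts: R 1, V 0, X 2, Z 0, W 0, T 0 → X.
Borda totals: R 6, V 4, X 14, Z 7, W 7, T 7 → X.
The two rules agree on X.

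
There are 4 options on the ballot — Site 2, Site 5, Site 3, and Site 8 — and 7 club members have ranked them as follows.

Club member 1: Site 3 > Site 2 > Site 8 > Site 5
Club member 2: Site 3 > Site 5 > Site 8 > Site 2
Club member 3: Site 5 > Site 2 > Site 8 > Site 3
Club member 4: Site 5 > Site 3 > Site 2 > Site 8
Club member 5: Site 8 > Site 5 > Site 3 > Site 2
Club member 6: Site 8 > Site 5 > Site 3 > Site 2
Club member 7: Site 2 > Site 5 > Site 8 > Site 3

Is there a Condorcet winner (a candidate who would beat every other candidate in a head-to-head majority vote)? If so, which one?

Site 5

Head-to-head results (7 voters total):
Site 2 vs Site 5: Site 5 wins 5–2.
Site 2 vs Site 3: Site 3 wins 5–2.
Site 2 vs Site 8: Site 2 wins 4–3.
Site 5 vs Site 3: Site 5 wins 5–2.
Site 5 vs Site 8: Site 5 wins 4–3.
Site 3 vs Site 8: Site 8 wins 4–3.
Site 5 beats each rival — Site 2 (5–2), Site 3 (5–2), Site 8 (4–3) — so Site 5 is the Condorcet winner.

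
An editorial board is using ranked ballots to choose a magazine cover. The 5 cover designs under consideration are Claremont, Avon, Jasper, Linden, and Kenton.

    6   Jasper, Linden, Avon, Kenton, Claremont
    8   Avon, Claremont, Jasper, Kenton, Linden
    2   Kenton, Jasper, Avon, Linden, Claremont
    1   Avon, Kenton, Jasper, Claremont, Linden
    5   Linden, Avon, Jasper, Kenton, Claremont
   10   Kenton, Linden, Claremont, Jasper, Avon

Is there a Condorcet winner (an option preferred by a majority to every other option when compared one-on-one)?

No

Head-to-head results (32 voters total):
Claremont vs Avon: Avon wins 22–10.
Claremont vs Jasper: Claremont wins 18–14.
Claremont vs Linden: Linden wins 23–9.
Claremont vs Kenton: Kenton wins 24–8.
Avon vs Jasper: Jasper wins 18–14.
Avon vs Linden: Linden wins 21–11.
Avon vs Kenton: Avon wins 20–12.
Jasper vs Linden: Jasper wins 17–15.
Jasper vs Kenton: Jasper wins 19–13.
Linden vs Kenton: Kenton wins 21–11.
No candidate beats all others: Claremont beats Jasper beats Avon beats Claremont, a majority cycle.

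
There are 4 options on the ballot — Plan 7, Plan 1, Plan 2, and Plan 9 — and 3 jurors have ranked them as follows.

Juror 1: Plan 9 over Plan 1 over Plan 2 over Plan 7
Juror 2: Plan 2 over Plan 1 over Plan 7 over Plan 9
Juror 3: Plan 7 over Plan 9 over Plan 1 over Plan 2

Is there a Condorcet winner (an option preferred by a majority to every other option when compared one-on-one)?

No

Head-to-head results (3 voters total):
Plan 7 vs Plan 1: Plan 1 wins 2–1.
Plan 7 vs Plan 2: Plan 2 wins 2–1.
Plan 7 vs Plan 9: Plan 7 wins 2–1.
Plan 1 vs Plan 2: Plan 1 wins 2–1.
Plan 1 vs Plan 9: Plan 9 wins 2–1.
Plan 2 vs Plan 9: Plan 9 wins 2–1.
No candidate beats all others: Plan 7 beats Plan 9 beats Plan 1 beats Plan 7, a majority cycle.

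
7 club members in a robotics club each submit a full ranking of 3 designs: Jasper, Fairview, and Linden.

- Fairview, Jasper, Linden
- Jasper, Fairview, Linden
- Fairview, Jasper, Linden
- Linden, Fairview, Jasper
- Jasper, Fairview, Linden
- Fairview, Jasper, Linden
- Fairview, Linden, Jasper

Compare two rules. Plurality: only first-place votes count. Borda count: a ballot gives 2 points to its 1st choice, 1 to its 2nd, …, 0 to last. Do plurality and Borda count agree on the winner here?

Yes

Plurality first-place counts: Jasper 2, Fairview 4, Linden 1 → Fairview.
Borda totals: Jasper 7, Fairview 11, Linden 3 → Fairview.
The two rules agree on Fairview.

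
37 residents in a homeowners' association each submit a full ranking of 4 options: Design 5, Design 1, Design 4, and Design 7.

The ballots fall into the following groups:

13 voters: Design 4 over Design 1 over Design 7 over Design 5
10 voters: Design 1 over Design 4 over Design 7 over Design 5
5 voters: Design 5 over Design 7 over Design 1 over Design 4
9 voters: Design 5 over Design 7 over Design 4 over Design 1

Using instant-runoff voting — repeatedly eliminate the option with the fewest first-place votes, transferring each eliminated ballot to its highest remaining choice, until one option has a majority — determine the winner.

Round 1: Design 5 14, Design 4 13, Design 1 10, Design 7 0. Design 7 has the fewest and is eliminated.
Round 2: Design 5 14, Design 4 13, Design 1 10. Design 1 has the fewest and is eliminated.
Round 3: Design 4 23, Design 5 14. Design 4 has a majority.

Design 4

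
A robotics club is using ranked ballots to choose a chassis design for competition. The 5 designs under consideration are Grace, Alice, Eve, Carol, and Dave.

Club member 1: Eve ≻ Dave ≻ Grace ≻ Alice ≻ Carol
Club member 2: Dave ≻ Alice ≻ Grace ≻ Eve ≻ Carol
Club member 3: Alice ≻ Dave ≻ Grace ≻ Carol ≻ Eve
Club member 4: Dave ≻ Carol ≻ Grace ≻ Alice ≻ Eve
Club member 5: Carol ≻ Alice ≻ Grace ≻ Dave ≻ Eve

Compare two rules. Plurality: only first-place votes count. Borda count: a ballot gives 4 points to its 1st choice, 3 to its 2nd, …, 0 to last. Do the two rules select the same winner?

Yes

Plurality first-place counts: Grace 0, Alice 1, Eve 1, Carol 1, Dave 2 → Dave.
Borda totals: Grace 10, Alice 12, Eve 5, Carol 8, Dave 15 → Dave.
The two rules agree on Dave.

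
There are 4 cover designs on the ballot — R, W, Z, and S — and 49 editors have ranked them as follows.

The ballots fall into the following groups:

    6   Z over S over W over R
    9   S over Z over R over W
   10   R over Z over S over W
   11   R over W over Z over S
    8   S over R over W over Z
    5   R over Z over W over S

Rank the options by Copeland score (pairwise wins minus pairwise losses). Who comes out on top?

Pairwise results:
  R vs W: R wins 43–6.
  R vs Z: R wins 34–15.
  R vs S: R wins 26–23.
  W vs Z: Z wins 30–19.
  W vs S: S wins 33–16.
  Z vs S: Z wins 32–17.
Copeland scores (wins − losses):
  R: 3 − 0 = 3
  W: 0 − 3 = -3
  Z: 2 − 1 = 1
  S: 1 − 2 = -1
R has the best Copeland score.

R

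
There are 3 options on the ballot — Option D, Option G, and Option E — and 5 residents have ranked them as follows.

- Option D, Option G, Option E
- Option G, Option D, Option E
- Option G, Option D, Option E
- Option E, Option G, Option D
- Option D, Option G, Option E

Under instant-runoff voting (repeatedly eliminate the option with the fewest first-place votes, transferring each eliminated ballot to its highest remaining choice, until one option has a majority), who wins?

Round 1: Option D 2, Option G 2, Option E 1. Option E has the fewest and is eliminated.
Round 2: Option G 3, Option D 2. Option G has a majority.

Option G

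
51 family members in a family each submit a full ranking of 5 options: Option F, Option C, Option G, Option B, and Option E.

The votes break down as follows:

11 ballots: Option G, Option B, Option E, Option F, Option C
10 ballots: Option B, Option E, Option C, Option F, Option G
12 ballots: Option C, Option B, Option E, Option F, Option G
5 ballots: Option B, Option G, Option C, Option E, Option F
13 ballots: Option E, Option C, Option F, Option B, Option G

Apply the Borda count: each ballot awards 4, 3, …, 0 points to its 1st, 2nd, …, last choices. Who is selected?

Borda scores:
  Option F: 11·1 + 10·1 + 12·1 + 5·0 + 13·2 = 59
  Option C: 11·0 + 10·2 + 12·4 + 5·2 + 13·3 = 117
  Option G: 11·4 + 10·0 + 12·0 + 5·3 + 13·0 = 59
  Option B: 11·3 + 10·4 + 12·3 + 5·4 + 13·1 = 142
  Option E: 11·2 + 10·3 + 12·2 + 5·1 + 13·4 = 133
Option B has the highest total.

Option B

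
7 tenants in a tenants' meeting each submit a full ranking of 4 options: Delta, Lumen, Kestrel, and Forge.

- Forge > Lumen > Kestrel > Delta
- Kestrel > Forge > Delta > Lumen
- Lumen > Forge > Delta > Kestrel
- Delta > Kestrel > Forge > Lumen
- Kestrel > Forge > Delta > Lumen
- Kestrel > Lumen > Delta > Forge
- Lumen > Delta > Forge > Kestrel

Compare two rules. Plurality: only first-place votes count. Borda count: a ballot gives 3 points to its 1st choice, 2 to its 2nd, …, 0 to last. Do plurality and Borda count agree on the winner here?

Yes

Plurality first-place counts: Delta 1, Lumen 2, Kestrel 3, Forge 1 → Kestrel.
Borda totals: Delta 9, Lumen 10, Kestrel 12, Forge 11 → Kestrel.
The two rules agree on Kestrel.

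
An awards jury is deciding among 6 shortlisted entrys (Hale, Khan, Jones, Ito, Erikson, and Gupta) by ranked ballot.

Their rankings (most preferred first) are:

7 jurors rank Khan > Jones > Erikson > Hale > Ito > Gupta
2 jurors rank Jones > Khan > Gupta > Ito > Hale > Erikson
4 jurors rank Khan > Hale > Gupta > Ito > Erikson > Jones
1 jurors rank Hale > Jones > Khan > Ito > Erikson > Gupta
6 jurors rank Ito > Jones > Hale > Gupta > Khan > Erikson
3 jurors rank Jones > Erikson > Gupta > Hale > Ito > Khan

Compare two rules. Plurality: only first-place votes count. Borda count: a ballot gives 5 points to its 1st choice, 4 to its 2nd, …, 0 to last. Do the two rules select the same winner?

Plurality first-place counts: Hale 1, Khan 11, Jones 5, Ito 6, Erikson 0, Gupta 0 → Khan.
Borda totals: Hale 61, Khan 72, Jones 81, Ito 54, Erikson 38, Gupta 39 → Jones.
The two rules disagree: plurality picks Khan, Borda picks Jones.

No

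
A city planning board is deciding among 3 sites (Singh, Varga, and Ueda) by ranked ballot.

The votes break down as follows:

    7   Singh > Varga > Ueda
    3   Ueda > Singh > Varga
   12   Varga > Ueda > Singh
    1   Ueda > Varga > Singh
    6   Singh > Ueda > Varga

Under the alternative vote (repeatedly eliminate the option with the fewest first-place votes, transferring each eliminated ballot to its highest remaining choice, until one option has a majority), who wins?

Round 1: Singh 13, Varga 12, Ueda 4. Ueda has the fewest and is eliminated.
Round 2: Singh 16, Varga 13. Singh has a majority.

Singh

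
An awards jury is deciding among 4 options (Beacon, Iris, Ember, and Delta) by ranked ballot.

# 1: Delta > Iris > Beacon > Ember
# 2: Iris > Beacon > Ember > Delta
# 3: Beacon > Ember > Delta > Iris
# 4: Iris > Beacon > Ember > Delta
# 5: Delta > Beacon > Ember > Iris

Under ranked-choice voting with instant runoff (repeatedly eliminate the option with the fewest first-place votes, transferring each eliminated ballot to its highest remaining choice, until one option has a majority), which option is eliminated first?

Ember

Round 1: Iris 2, Delta 2, Beacon 1, Ember 0. Ember has the fewest and is eliminated.
Round 2: Iris 2, Delta 2, Beacon 1. Beacon has the fewest and is eliminated.
Round 3: Delta 3, Iris 2. Delta has a majority.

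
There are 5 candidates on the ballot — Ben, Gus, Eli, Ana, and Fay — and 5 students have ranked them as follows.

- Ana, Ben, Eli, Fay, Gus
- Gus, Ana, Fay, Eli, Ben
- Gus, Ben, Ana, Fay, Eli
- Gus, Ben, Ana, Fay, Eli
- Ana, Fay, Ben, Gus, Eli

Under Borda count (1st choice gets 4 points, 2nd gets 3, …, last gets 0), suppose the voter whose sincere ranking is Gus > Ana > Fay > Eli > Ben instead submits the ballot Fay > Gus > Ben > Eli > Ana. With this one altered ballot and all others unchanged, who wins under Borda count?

Borda totals with the altered ballot: Ben 13, Gus 12, Eli 3, Ana 12, Fay 10.
The switch changes the winner from Ana to Ben.

Ben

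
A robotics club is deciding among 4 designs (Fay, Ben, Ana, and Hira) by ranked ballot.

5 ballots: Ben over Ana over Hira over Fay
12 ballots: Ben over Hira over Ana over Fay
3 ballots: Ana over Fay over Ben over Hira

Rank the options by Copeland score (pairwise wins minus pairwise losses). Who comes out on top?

Pairwise results:
  Fay vs Ben: Ben wins 17–3.
  Fay vs Ana: Ana wins 20–0.
  Fay vs Hira: Hira wins 17–3.
  Ben vs Ana: Ben wins 17–3.
  Ben vs Hira: Ben wins 20–0.
  Ana vs Hira: Hira wins 12–8.
Copeland scores (wins − losses):
  Fay: 0 − 3 = -3
  Ben: 3 − 0 = 3
  Ana: 1 − 2 = -1
  Hira: 2 − 1 = 1
Ben has the best Copeland score.

Ben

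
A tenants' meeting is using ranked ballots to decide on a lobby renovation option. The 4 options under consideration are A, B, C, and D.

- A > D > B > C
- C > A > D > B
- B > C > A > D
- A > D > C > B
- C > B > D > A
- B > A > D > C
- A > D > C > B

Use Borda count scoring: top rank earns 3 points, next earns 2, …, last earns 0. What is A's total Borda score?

14

Borda scores:
  A: 3 + 2 + 1 + 3 + 0 + 2 + 3 = 14
  B: 1 + 0 + 3 + 0 + 2 + 3 + 0 = 9
  C: 0 + 3 + 2 + 1 + 3 + 0 + 1 = 10
  D: 2 + 1 + 0 + 2 + 1 + 1 + 2 = 9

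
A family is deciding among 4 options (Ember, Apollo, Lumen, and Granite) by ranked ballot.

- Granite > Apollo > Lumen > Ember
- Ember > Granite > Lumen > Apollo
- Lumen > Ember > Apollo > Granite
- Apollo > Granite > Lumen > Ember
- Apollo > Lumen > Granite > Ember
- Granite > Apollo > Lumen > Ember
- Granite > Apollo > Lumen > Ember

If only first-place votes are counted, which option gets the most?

First-place vote totals:
  Ember: 1
  Apollo: 2
  Lumen: 1
  Granite: 3
Granite has the most first-place votes.

Granite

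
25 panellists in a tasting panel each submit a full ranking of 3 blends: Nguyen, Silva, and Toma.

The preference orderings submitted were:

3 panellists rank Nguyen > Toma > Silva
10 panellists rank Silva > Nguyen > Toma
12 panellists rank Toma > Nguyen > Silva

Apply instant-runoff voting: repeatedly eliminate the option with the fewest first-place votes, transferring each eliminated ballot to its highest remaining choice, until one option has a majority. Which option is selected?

Round 1: Toma 12, Silva 10, Nguyen 3. Nguyen has the fewest and is eliminated.
Round 2: Toma 15, Silva 10. Toma has a majority.

Toma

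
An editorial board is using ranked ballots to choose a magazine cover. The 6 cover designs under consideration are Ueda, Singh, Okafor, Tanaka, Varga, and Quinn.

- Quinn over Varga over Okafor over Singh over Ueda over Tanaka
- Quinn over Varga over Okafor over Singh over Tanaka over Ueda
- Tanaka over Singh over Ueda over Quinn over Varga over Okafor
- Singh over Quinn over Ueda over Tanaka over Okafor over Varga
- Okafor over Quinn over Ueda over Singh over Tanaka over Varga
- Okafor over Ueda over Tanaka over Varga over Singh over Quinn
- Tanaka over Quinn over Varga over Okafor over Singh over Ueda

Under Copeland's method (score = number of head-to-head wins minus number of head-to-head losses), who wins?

Pairwise results:
  Ueda vs Singh: Singh wins 5–2.
  Ueda vs Okafor: Okafor wins 5–2.
  Ueda vs Tanaka: Ueda wins 4–3.
  Ueda vs Varga: Ueda wins 4–3.
  Ueda vs Quinn: Quinn wins 5–2.
  Singh vs Okafor: Okafor wins 5–2.
  Singh vs Tanaka: Singh wins 4–3.
  Singh vs Varga: Varga wins 4–3.
  Singh vs Quinn: Quinn wins 4–3.
  Okafor vs Tanaka: Okafor wins 4–3.
  Okafor vs Varga: Varga wins 4–3.
  Okafor vs Quinn: Quinn wins 5–2.
  Tanaka vs Varga: Tanaka wins 5–2.
  Tanaka vs Quinn: Quinn wins 4–3.
  Varga vs Quinn: Quinn wins 6–1.
Copeland scores (wins − losses):
  Ueda: 2 − 3 = -1
  Singh: 2 − 3 = -1
  Okafor: 3 − 2 = 1
  Tanaka: 1 − 4 = -3
  Varga: 2 − 3 = -1
  Quinn: 5 − 0 = 5
Quinn has the best Copeland score.

Quinn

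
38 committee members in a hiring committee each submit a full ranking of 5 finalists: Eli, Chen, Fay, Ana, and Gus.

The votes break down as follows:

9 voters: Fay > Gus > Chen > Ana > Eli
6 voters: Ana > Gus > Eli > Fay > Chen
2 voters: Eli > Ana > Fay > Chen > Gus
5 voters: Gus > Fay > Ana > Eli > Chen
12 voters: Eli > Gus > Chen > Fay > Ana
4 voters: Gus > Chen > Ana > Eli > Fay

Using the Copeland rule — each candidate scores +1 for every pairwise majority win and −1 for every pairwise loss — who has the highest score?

Gus

Pairwise results:
  Eli vs Chen: Eli wins 25–13.
  Eli vs Fay: Eli wins 24–14.
  Eli vs Ana: Ana wins 24–14.
  Eli vs Gus: Gus wins 24–14.
  Chen vs Fay: Fay wins 22–16.
  Chen vs Ana: Chen wins 25–13.
  Chen vs Gus: Gus wins 36–2.
  Fay vs Ana: Fay wins 26–12.
  Fay vs Gus: Gus wins 27–11.
  Ana vs Gus: Gus wins 30–8.
Copeland scores (wins − losses):
  Eli: 2 − 2 = 0
  Chen: 1 − 3 = -2
  Fay: 2 − 2 = 0
  Ana: 1 − 3 = -2
  Gus: 4 − 0 = 4
Gus has the best Copeland score.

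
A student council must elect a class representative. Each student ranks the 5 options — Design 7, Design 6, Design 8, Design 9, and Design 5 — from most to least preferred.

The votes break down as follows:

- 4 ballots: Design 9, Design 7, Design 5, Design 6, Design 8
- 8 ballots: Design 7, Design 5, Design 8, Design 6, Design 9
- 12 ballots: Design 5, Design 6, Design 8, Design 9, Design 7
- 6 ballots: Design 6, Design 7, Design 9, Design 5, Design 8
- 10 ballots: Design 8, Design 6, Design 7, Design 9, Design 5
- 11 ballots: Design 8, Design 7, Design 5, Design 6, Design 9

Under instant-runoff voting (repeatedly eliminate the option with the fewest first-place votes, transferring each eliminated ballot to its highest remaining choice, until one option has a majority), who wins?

Design 8

Round 1: Design 8 21, Design 5 12, Design 7 8, Design 6 6, Design 9 4. Design 9 has the fewest and is eliminated.
Round 2: Design 8 21, Design 7 12, Design 5 12, Design 6 6. Design 6 has the fewest and is eliminated.
Round 3: Design 8 21, Design 7 18, Design 5 12. Design 5 has the fewest and is eliminated.
Round 4: Design 8 33, Design 7 18. Design 8 has a majority.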